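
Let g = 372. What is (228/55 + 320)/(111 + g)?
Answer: 17828/26565 ≈ 0.67111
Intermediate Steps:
(228/55 + 320)/(111 + g) = (228/55 + 320)/(111 + 372) = (228*(1/55) + 320)/483 = (228/55 + 320)*(1/483) = (17828/55)*(1/483) = 17828/26565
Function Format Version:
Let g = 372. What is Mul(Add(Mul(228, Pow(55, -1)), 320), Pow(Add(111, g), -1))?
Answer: Rational(17828, 26565) ≈ 0.67111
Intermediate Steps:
Mul(Add(Mul(228, Pow(55, -1)), 320), Pow(Add(111, g), -1)) = Mul(Add(Mul(228, Pow(55, -1)), 320), Pow(Add(111, 372), -1)) = Mul(Add(Mul(228, Rational(1, 55)), 320), Pow(483, -1)) = Mul(Add(Rational(228, 55), 320), Rational(1, 483)) = Mul(Rational(17828, 55), Rational(1, 483)) = Rational(17828, 26565)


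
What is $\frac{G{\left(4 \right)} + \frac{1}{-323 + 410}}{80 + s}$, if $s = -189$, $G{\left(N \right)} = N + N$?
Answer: $- \frac{697}{9483} \approx -0.0735$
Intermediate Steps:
$G{\left(N \right)} = 2 N$
$\frac{G{\left(4 \right)} + \frac{1}{-323 + 410}}{80 + s} = \frac{2 \cdot 4 + \frac{1}{-323 + 410}}{80 - 189} = \frac{8 + \frac{1}{87}}{-109} = \left(8 + \frac{1}{87}\right) \left(- \frac{1}{109}\right) = \frac{697}{87} \left(- \frac{1}{109}\right) = - \frac{697}{9483}$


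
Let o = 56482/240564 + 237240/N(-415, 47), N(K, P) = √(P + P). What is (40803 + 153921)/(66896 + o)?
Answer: 8857686314471280873048/2635860620840200430543 - 334178637058504221120*√94/2635860620840200430543 ≈ 2.1313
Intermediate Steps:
N(K, P) = √2*√P (N(K, P) = √(2*P) = √2*√P)
o = 28241/120282 + 118620*√94/47 (o = 56482/240564 + 237240/((√2*√47)) = 56482*(1/240564) + 237240/(√94) = 28241/120282 + 237240*(√94/94) = 28241/120282 + 118620*√94/47 ≈ 24470.)
(40803 + 153921)/(66896 + o) = (40803 + 153921)/(66896 + (28241/120282 + 118620*√94/47)) = 194724/(8046412913/120282 + 118620*√94/47)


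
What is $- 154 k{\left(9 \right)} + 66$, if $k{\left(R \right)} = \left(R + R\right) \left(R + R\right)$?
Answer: $-49830$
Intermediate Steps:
$k{\left(R \right)} = 4 R^{2}$ ($k{\left(R \right)} = 2 R 2 R = 4 R^{2}$)
$- 154 k{\left(9 \right)} + 66 = - 154 \cdot 4 \cdot 9^{2} + 66 = - 154 \cdot 4 \cdot 81 + 66 = \left(-154\right) 324 + 66 = -49896 + 66 = -49830$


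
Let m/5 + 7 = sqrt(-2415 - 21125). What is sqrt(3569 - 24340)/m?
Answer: sqrt(20771)/(5*(2*sqrt(5885) + 7*I)) ≈ 0.18748 - 0.0085536*I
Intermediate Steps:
m = -35 + 10*I*sqrt(5885) (m = -35 + 5*sqrt(-2415 - 21125) = -35 + 5*sqrt(-23540) = -35 + 5*(2*I*sqrt(5885)) = -35 + 10*I*sqrt(5885) ≈ -35.0 + 767.14*I)
sqrt(3569 - 24340)/m = sqrt(3569 - 24340)/(-35 + 10*I*sqrt(5885)) = sqrt(-20771)/(-35 + 10*I*sqrt(5885)) = (I*sqrt(20771))/(-35 + 10*I*sqrt(5885)) = I*sqrt(20771)/(-35 + 10*I*sqrt(5885))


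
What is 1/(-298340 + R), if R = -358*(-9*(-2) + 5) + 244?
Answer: -1/306330 ≈ -3.2645e-6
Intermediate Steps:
R = -7990 (R = -358*(18 + 5) + 244 = -358*23 + 244 = -8234 + 244 = -7990)
1/(-298340 + R) = 1/(-298340 - 7990) = 1/(-306330) = -1/306330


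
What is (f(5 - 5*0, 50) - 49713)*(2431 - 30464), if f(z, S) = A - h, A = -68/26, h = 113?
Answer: 18158992476/13 ≈ 1.3968e+9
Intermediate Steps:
A = -34/13 (A = -68*1/26 = -34/13 ≈ -2.6154)
f(z, S) = -1503/13 (f(z, S) = -34/13 - 1*113 = -34/13 - 113 = -1503/13)
(f(5 - 5*0, 50) - 49713)*(2431 - 30464) = (-1503/13 - 49713)*(2431 - 30464) = -647772/13*(-28033) = 18158992476/13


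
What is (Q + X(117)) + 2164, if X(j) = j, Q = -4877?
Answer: -2596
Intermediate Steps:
(Q + X(117)) + 2164 = (-4877 + 117) + 2164 = -4760 + 2164 = -2596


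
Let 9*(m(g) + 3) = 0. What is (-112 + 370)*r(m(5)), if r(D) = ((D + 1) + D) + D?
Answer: -2064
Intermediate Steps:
m(g) = -3 (m(g) = -3 + (⅑)*0 = -3 + 0 = -3)
r(D) = 1 + 3*D (r(D) = ((1 + D) + D) + D = (1 + 2*D) + D = 1 + 3*D)
(-112 + 370)*r(m(5)) = (-112 + 370)*(1 + 3*(-3)) = 258*(1 - 9) = 258*(-8) = -2064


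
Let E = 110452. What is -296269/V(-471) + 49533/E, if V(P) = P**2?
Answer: -21735053335/24502782132 ≈ -0.88704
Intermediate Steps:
-296269/V(-471) + 49533/E = -296269/((-471)**2) + 49533/110452 = -296269/221841 + 49533*(1/110452) = -296269*1/221841 + 49533/110452 = -296269/221841 + 49533/110452 = -21735053335/24502782132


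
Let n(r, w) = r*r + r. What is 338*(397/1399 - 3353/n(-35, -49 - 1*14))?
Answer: -101844639/118915 ≈ -856.45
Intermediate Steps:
n(r, w) = r + r² (n(r, w) = r² + r = r + r²)
338*(397/1399 - 3353/n(-35, -49 - 1*14)) = 338*(397/1399 - 3353*(-1/(35*(1 - 35)))) = 338*(397*(1/1399) - 3353/((-35*(-34)))) = 338*(397/1399 - 3353/1190) = 338*(397/1399 - 3353*1/1190) = 338*(397/1399 - 479/170) = 338*(-602631/237830) = -101844639/118915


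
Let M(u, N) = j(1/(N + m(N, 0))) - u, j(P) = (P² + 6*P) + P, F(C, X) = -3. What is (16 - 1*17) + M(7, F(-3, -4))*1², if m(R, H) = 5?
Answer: -17/4 ≈ -4.2500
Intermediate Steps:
j(P) = P² + 7*P
M(u, N) = -u + (7 + 1/(5 + N))/(5 + N) (M(u, N) = (7 + 1/(N + 5))/(N + 5) - u = (7 + 1/(5 + N))/(5 + N) - u = -u + (7 + 1/(5 + N))/(5 + N))
(16 - 1*17) + M(7, F(-3, -4))*1² = (16 - 1*17) + ((36 + 7*(-3) - 1*7*(5 - 3)²)/(5 - 3)²)*1² = (16 - 17) + ((36 - 21 - 1*7*2²)/2²)*1 = -1 + ((36 - 21 - 1*7*4)/4)*1 = -1 + ((36 - 21 - 28)/4)*1 = -1 + ((¼)*(-13))*1 = -1 - 13/4*1 = -1 - 13/4 = -17/4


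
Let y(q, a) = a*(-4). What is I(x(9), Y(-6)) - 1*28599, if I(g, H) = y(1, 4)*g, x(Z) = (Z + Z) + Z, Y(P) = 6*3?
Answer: -29031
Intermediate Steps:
y(q, a) = -4*a
Y(P) = 18
x(Z) = 3*Z (x(Z) = 2*Z + Z = 3*Z)
I(g, H) = -16*g (I(g, H) = (-4*4)*g = -16*g)
I(x(9), Y(-6)) - 1*28599 = -48*9 - 1*28599 = -16*27 - 28599 = -432 - 28599 = -29031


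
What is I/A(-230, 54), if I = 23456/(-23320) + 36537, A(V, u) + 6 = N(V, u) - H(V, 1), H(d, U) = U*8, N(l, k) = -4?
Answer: -106502423/52470 ≈ -2029.8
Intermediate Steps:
H(d, U) = 8*U
A(V, u) = -18 (A(V, u) = -6 + (-4 - 8) = -6 - 12 = -18)
I = 106502423/2915 (I = 23456*(-1/23320) + 36537 = -2932/2915 + 36537 = 106502423/2915 ≈ 36536.)
I/A(-230, 54) = (106502423/2915)/(-18) = (106502423/2915)*(-1/18) = -106502423/52470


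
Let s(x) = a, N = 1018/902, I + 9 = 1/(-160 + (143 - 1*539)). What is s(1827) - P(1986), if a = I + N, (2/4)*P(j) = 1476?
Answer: -742205963/250756 ≈ -2959.9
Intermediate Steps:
I = -5005/556 (I = -9 + 1/(-160 + (143 - 1*539)) = -9 + 1/(-160 + (143 - 539)) = -9 + 1/(-160 - 396) = -9 + 1/(-556) = -9 - 1/556 = -5005/556 ≈ -9.0018)
P(j) = 2952 (P(j) = 2*1476 = 2952)
N = 509/451 (N = 1018*(1/902) = 509/451 ≈ 1.1286)
a = -1974251/250756 (a = -5005/556 + 509/451 = -1974251/250756 ≈ -7.8732)
s(x) = -1974251/250756
s(1827) - P(1986) = -1974251/250756 - 1*2952 = -1974251/250756 - 2952 = -742205963/250756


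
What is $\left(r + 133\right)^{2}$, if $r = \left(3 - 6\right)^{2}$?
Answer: $20164$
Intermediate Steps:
$r = 9$ ($r = \left(-3\right)^{2} = 9$)
$\left(r + 133\right)^{2} = \left(9 + 133\right)^{2} = 142^{2} = 20164$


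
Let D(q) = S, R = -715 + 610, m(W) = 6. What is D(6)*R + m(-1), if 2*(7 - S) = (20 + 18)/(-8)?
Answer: -7827/8 ≈ -978.38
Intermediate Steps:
S = 75/8 (S = 7 - (20 + 18)/(2*(-8)) = 7 - 19*(-1)/8 = 7 - 1/2*(-19/4) = 7 + 19/8 = 75/8 ≈ 9.3750)
R = -105
D(q) = 75/8
D(6)*R + m(-1) = (75/8)*(-105) + 6 = -7875/8 + 6 = -7827/8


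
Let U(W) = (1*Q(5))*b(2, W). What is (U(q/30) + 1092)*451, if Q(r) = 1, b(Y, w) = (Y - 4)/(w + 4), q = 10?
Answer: 6399690/13 ≈ 4.9228e+5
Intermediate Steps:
b(Y, w) = (-4 + Y)/(4 + w)
U(W) = -2/(4 + W) (U(W) = (1*1)*((-4 + 2)/(4 + W)) = 1*(-2/(4 + W)) = -2/(4 + W))
(U(q/30) + 1092)*451 = (-2/(4 + 10/30) + 1092)*451 = (-2/(4 + 10*(1/30)) + 1092)*451 = (-2/(4 + ⅓) + 1092)*451 = (-2/13/3 + 1092)*451 = (-2*3/13 + 1092)*451 = (-6/13 + 1092)*451 = (14190/13)*451 = 6399690/13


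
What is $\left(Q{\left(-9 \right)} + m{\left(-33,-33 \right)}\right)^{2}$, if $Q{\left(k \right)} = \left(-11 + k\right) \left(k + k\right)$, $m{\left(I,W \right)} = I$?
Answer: $106929$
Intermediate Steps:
$Q{\left(k \right)} = 2 k \left(-11 + k\right)$ ($Q{\left(k \right)} = \left(-11 + k\right) 2 k = 2 k \left(-11 + k\right)$)
$\left(Q{\left(-9 \right)} + m{\left(-33,-33 \right)}\right)^{2} = \left(2 \left(-9\right) \left(-11 - 9\right) - 33\right)^{2} = \left(2 \left(-9\right) \left(-20\right) - 33\right)^{2} = \left(360 - 33\right)^{2} = 327^{2} = 106929$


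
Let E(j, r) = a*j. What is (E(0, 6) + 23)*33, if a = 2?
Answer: 759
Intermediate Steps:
E(j, r) = 2*j
(E(0, 6) + 23)*33 = (2*0 + 23)*33 = (0 + 23)*33 = 23*33 = 759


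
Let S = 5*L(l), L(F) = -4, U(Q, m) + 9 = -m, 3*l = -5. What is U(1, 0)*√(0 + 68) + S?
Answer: -20 - 18*√17 ≈ -94.216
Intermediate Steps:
l = -5/3 (l = (⅓)*(-5) = -5/3 ≈ -1.6667)
U(Q, m) = -9 - m
S = -20 (S = 5*(-4) = -20)
U(1, 0)*√(0 + 68) + S = (-9 - 1*0)*√(0 + 68) - 20 = (-9 + 0)*√68 - 20 = -18*√17 - 20 = -20 - 18*√17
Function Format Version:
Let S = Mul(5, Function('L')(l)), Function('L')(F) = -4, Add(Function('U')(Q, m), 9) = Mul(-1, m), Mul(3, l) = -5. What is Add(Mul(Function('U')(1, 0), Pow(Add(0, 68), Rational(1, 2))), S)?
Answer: Add(-20, Mul(-18, Pow(17, Rational(1, 2)))) ≈ -94.216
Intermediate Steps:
l = Rational(-5, 3) (l = Mul(Rational(1, 3), -5) = Rational(-5, 3) ≈ -1.6667)
Function('U')(Q, m) = Add(-9, Mul(-1, m))
S = -20 (S = Mul(5, -4) = -20)
Add(Mul(Function('U')(1, 0), Pow(Add(0, 68), Rational(1, 2))), S) = Add(Mul(Add(-9, Mul(-1, 0)), Pow(Add(0, 68), Rational(1, 2))), -20) = Add(Mul(Add(-9, 0), Pow(68, Rational(1, 2))), -20) = Add(Mul(-9, Mul(2, Pow(17, Rational(1, 2)))), -20) = Add(Mul(-18, Pow(17, Rational(1, 2))), -20) = Add(-20, Mul(-18, Pow(17, Rational(1, 2))))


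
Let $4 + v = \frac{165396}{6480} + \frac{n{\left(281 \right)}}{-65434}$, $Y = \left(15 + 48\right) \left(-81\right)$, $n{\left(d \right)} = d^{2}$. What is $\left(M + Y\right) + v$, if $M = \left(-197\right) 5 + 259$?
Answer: $- \frac{102623041999}{17667180} \approx -5808.7$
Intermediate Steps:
$M = -726$ ($M = -985 + 259 = -726$)
$Y = -5103$ ($Y = 63 \left(-81\right) = -5103$)
$v = \frac{358950221}{17667180}$ ($v = -4 + \left(\frac{165396}{6480} + \frac{281^{2}}{-65434}\right) = -4 + \left(165396 \cdot \frac{1}{6480} + 78961 \left(- \frac{1}{65434}\right)\right) = -4 + \left(\frac{13783}{540} - \frac{78961}{65434}\right) = -4 + \frac{429618941}{17667180} = \frac{358950221}{17667180} \approx 20.317$)
$\left(M + Y\right) + v = \left(-726 - 5103\right) + \frac{358950221}{17667180} = -5829 + \frac{358950221}{17667180} = - \frac{102623041999}{17667180}$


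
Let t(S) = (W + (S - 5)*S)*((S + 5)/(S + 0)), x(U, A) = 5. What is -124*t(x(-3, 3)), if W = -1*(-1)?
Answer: -248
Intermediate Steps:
W = 1
t(S) = (1 + S*(-5 + S))*(5 + S)/S (t(S) = (1 + (S - 5)*S)*((S + 5)/(S + 0)) = (1 + (-5 + S)*S)*((5 + S)/S) = (1 + S*(-5 + S))*((5 + S)/S) = (1 + S*(-5 + S))*(5 + S)/S)
-124*t(x(-3, 3)) = -124*(-24 + 5**2 + 5/5) = -124*(-24 + 25 + 5*(1/5)) = -124*(-24 + 25 + 1) = -124*2 = -248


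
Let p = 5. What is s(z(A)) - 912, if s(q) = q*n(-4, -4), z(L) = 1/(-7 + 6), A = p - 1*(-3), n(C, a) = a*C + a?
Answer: -924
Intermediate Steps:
n(C, a) = a + C*a (n(C, a) = C*a + a = a + C*a)
A = 8 (A = 5 - 1*(-3) = 5 + 3 = 8)
z(L) = -1 (z(L) = 1/(-1) = -1)
s(q) = 12*q (s(q) = q*(-4*(1 - 4)) = q*(-4*(-3)) = q*12 = 12*q)
s(z(A)) - 912 = 12*(-1) - 912 = -12 - 912 = -924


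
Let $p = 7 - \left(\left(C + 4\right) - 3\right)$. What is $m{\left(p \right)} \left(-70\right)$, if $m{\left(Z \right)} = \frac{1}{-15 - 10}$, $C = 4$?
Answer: $\frac{14}{5} \approx 2.8$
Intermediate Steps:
$p = 2$ ($p = 7 - \left(\left(4 + 4\right) - 3\right) = 7 - \left(8 - 3\right) = 7 - 5 = 2$)
$m{\left(Z \right)} = - \frac{1}{25}$ ($m{\left(Z \right)} = \frac{1}{-25} = - \frac{1}{25}$)
$m{\left(p \right)} \left(-70\right) = \left(- \frac{1}{25}\right) \left(-70\right) = \frac{14}{5}$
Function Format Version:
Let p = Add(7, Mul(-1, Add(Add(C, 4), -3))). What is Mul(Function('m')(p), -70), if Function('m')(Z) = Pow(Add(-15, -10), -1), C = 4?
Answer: Rational(14, 5) ≈ 2.8000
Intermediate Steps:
p = 2 (p = Add(7, Mul(-1, Add(Add(4, 4), -3))) = Add(7, Mul(-1, Add(8, -3))) = Add(7, Mul(-1, 5)) = Add(7, -5) = 2)
Function('m')(Z) = Rational(-1, 25) (Function('m')(Z) = Pow(-25, -1) = Rational(-1, 25))
Mul(Function('m')(p), -70) = Mul(Rational(-1, 25), -70) = Rational(14, 5)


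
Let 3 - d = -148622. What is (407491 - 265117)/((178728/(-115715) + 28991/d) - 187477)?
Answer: -81618941710375/107475975101827 ≈ -0.75942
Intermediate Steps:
d = 148625 (d = 3 - 1*(-148622) = 3 + 148622 = 148625)
(407491 - 265117)/((178728/(-115715) + 28991/d) - 187477) = (407491 - 265117)/((178728/(-115715) + 28991/148625) - 187477) = 142374/((178728*(-1/115715) + 28991*(1/148625)) - 187477) = 142374/((-178728/115715 + 28991/148625) - 187477) = 142374/(-4641751087/3439628375 - 187477) = 142374/(-644855850610962/3439628375) = 142374*(-3439628375/644855850610962) = -81618941710375/107475975101827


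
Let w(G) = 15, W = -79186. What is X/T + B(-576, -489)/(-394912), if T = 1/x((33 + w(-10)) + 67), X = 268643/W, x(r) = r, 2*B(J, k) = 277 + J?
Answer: -12200377769533/31271501632 ≈ -390.14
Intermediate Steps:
B(J, k) = 277/2 + J/2 (B(J, k) = (277 + J)/2 = 277/2 + J/2)
X = -268643/79186 (X = 268643/(-79186) = 268643*(-1/79186) = -268643/79186 ≈ -3.3926)
T = 1/115 (T = 1/((33 + 15) + 67) = 1/(48 + 67) = 1/115 ≈ 0.0086956)
X/T + B(-576, -489)/(-394912) = -268643/(79186*1/115) + (277/2 + (1/2)*(-576))/(-394912) = -268643/79186*115 + (277/2 - 288)*(-1/394912) = -30893945/79186 - 299/2*(-1/394912) = -30893945/79186 + 299/789824 = -12200377769533/31271501632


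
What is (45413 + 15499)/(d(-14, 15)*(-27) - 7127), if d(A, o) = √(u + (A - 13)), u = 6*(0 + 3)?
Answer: -217059912/25400345 + 2466936*I/25400345 ≈ -8.5455 + 0.097122*I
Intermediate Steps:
u = 18 (u = 6*3 = 18)
d(A, o) = √(5 + A) (d(A, o) = √(18 + (A - 13)) = √(18 + (-13 + A)) = √(5 + A))
(45413 + 15499)/(d(-14, 15)*(-27) - 7127) = (45413 + 15499)/(√(5 - 14)*(-27) - 7127) = 60912/(√(-9)*(-27) - 7127) = 60912/((3*I)*(-27) - 7127) = 60912/(-81*I - 7127) = 60912/(-7127 - 81*I) = 60912*((-7127 + 81*I)/50800690) = 30456*(-7127 + 81*I)/25400345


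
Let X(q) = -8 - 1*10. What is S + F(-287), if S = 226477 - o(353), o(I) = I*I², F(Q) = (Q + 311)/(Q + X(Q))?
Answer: -13346952524/305 ≈ -4.3761e+7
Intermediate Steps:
X(q) = -18 (X(q) = -8 - 10 = -18)
F(Q) = (311 + Q)/(-18 + Q) (F(Q) = (Q + 311)/(Q - 18) = (311 + Q)/(-18 + Q))
o(I) = I³
S = -43760500 (S = 226477 - 1*353³ = 226477 - 1*43986977 = 226477 - 43986977 = -43760500)
S + F(-287) = -43760500 + (311 - 287)/(-18 - 287) = -43760500 + 24/(-305) = -43760500 - 1/305*24 = -43760500 - 24/305 = -13346952524/305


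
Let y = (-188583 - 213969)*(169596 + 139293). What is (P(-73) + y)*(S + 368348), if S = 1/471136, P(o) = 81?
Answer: -21578886843350465989863/471136 ≈ -4.5802e+16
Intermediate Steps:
S = 1/471136 ≈ 2.1225e-6
y = -124343884728 (y = -402552*308889 = -124343884728)
(P(-73) + y)*(S + 368348) = (81 - 124343884728)*(1/471136 + 368348) = -124343884647*173542003329/471136 = -21578886843350465989863/471136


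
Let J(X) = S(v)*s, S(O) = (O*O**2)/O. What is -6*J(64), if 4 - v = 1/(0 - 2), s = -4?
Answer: 486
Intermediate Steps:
v = 9/2 (v = 4 - 1/(0 - 2) = 4 - 1/(-2) = 4 - 1*(-1/2) = 4 + 1/2 = 9/2 ≈ 4.5000)
S(O) = O**2 (S(O) = O**3/O = O**2)
J(X) = -81 (J(X) = (9/2)**2*(-4) = (81/4)*(-4) = -81)
-6*J(64) = -6*(-81) = 486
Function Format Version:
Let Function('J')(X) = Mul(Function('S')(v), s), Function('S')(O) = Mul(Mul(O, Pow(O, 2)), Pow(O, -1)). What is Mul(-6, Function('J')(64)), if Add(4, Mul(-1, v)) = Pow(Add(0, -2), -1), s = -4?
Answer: 486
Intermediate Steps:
v = Rational(9, 2) (v = Add(4, Mul(-1, Pow(Add(0, -2), -1))) = Add(4, Mul(-1, Pow(-2, -1))) = Add(4, Mul(-1, Rational(-1, 2))) = Add(4, Rational(1, 2)) = Rational(9, 2) ≈ 4.5000)
Function('S')(O) = Pow(O, 2) (Function('S')(O) = Mul(Pow(O, 3), Pow(O, -1)) = Pow(O, 2))
Function('J')(X) = -81 (Function('J')(X) = Mul(Pow(Rational(9, 2), 2), -4) = Mul(Rational(81, 4), -4) = -81)
Mul(-6, Function('J')(64)) = Mul(-6, -81) = 486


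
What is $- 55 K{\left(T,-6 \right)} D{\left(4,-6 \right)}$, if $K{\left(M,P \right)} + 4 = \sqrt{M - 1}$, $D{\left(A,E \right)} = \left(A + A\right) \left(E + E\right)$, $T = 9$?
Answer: $-21120 + 10560 \sqrt{2} \approx -6185.9$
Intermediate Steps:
$D{\left(A,E \right)} = 4 A E$ ($D{\left(A,E \right)} = 2 A 2 E = 4 A E$)
$K{\left(M,P \right)} = -4 + \sqrt{-1 + M}$ ($K{\left(M,P \right)} = -4 + \sqrt{M - 1} = -4 + \sqrt{-1 + M}$)
$- 55 K{\left(T,-6 \right)} D{\left(4,-6 \right)} = - 55 \left(-4 + \sqrt{-1 + 9}\right) 4 \cdot 4 \left(-6\right) = - 55 \left(-4 + \sqrt{8}\right) \left(-96\right) = - 55 \left(-4 + 2 \sqrt{2}\right) \left(-96\right) = \left(220 - 110 \sqrt{2}\right) \left(-96\right) = -21120 + 10560 \sqrt{2}$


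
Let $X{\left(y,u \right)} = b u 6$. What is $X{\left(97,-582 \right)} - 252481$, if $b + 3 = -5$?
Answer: $-224545$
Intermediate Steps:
$b = -8$ ($b = -3 - 5 = -8$)
$X{\left(y,u \right)} = - 48 u$ ($X{\left(y,u \right)} = - 8 u 6 = - 48 u$)
$X{\left(97,-582 \right)} - 252481 = \left(-48\right) \left(-582\right) - 252481 = 27936 - 252481 = -224545$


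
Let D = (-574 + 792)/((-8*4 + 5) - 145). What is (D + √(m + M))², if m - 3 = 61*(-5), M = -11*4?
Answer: (109 - 86*I*√346)²/7396 ≈ -344.39 - 47.152*I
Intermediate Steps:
D = -109/86 (D = 218/((-32 + 5) - 145) = 218/(-27 - 145) = 218/(-172) = 218*(-1/172) = -109/86 ≈ -1.2674)
M = -44
m = -302 (m = 3 + 61*(-5) = 3 - 305 = -302)
(D + √(m + M))² = (-109/86 + √(-302 - 44))² = (-109/86 + √(-346))² = (-109/86 + I*√346)²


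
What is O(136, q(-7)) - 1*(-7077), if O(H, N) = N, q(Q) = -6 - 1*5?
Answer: 7066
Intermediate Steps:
q(Q) = -11 (q(Q) = -6 - 5 = -11)
O(136, q(-7)) - 1*(-7077) = -11 - 1*(-7077) = -11 + 7077 = 7066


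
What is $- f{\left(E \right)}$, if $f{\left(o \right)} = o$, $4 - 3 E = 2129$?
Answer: $\frac{2125}{3} \approx 708.33$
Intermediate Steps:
$E = - \frac{2125}{3}$ ($E = \frac{4}{3} - \frac{2129}{3} = - \frac{2125}{3} \approx -708.33$)
$- f{\left(E \right)} = \left(-1\right) \left(- \frac{2125}{3}\right) = \frac{2125}{3}$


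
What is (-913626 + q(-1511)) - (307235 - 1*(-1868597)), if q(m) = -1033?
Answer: -3090491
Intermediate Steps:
(-913626 + q(-1511)) - (307235 - 1*(-1868597)) = (-913626 - 1033) - (307235 - 1*(-1868597)) = -914659 - (307235 + 1868597) = -914659 - 1*2175832 = -914659 - 2175832 = -3090491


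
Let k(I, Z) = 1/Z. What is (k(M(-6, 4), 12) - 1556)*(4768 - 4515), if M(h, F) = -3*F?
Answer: -4723763/12 ≈ -3.9365e+5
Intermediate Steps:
(k(M(-6, 4), 12) - 1556)*(4768 - 4515) = (1/12 - 1556)*(4768 - 4515) = (1/12 - 1556)*253 = -18671/12*253 = -4723763/12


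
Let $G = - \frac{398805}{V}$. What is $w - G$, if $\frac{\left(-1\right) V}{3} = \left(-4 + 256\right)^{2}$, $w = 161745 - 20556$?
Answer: $\frac{8965933321}{63504} \approx 1.4119 \cdot 10^{5}$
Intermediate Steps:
$w = 141189$
$V = -190512$ ($V = - 3 \left(-4 + 256\right)^{2} = - 3 \cdot 252^{2} = \left(-3\right) 63504 = -190512$)
$G = \frac{132935}{63504}$ ($G = - \frac{398805}{-190512} = \left(-398805\right) \left(- \frac{1}{190512}\right) = \frac{132935}{63504} \approx 2.0933$)
$w - G = 141189 - \frac{132935}{63504} = \frac{8965933321}{63504}$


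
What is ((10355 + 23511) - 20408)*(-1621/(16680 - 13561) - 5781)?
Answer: -242682192480/3119 ≈ -7.7808e+7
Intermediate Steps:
((10355 + 23511) - 20408)*(-1621/(16680 - 13561) - 5781) = (33866 - 20408)*(-1621/3119 - 5781) = 13458*(-1621*1/3119 - 5781) = 13458*(-1621/3119 - 5781) = 13458*(-18032560/3119) = -242682192480/3119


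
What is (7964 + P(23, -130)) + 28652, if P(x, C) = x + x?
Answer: 36662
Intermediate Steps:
P(x, C) = 2*x
(7964 + P(23, -130)) + 28652 = (7964 + 2*23) + 28652 = (7964 + 46) + 28652 = 8010 + 28652 = 36662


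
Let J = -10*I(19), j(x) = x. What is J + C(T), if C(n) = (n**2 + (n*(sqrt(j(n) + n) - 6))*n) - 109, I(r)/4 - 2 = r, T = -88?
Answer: -39669 + 30976*I*sqrt(11) ≈ -39669.0 + 1.0274e+5*I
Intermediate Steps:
I(r) = 8 + 4*r
C(n) = -109 + n**2 + n**2*(-6 + sqrt(2)*sqrt(n)) (C(n) = (n**2 + (n*(sqrt(n + n) - 6))*n) - 109 = (n**2 + (n*(sqrt(2*n) - 6))*n) - 109 = (n**2 + (n*(sqrt(2)*sqrt(n) - 6))*n) - 109 = (n**2 + (n*(-6 + sqrt(2)*sqrt(n)))*n) - 109 = (n**2 + n**2*(-6 + sqrt(2)*sqrt(n))) - 109 = -109 + n**2 + n**2*(-6 + sqrt(2)*sqrt(n)))
J = -840 (J = -10*(8 + 4*19) = -10*(8 + 76) = -10*84 = -840)
J + C(T) = -840 + (-109 - 5*(-88)**2 + sqrt(2)*(-88)**(5/2)) = -840 + (-109 - 5*7744 + sqrt(2)*(15488*I*sqrt(22))) = -840 + (-109 - 38720 + 30976*I*sqrt(11)) = -840 + (-38829 + 30976*I*sqrt(11)) = -39669 + 30976*I*sqrt(11)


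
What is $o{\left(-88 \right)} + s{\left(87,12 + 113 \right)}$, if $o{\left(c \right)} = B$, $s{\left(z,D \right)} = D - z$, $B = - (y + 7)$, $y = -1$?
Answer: $32$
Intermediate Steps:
$B = -6$ ($B = - (-1 + 7) = \left(-1\right) 6 = -6$)
$o{\left(c \right)} = -6$
$o{\left(-88 \right)} + s{\left(87,12 + 113 \right)} = -6 + \left(\left(12 + 113\right) - 87\right) = -6 + \left(125 - 87\right) = -6 + 38 = 32$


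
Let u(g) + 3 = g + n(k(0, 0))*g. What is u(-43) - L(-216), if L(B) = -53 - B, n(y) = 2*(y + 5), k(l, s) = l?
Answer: -639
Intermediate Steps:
n(y) = 10 + 2*y (n(y) = 2*(5 + y) = 10 + 2*y)
u(g) = -3 + 11*g (u(g) = -3 + (g + (10 + 2*0)*g) = -3 + (g + (10 + 0)*g) = -3 + (g + 10*g) = -3 + 11*g)
u(-43) - L(-216) = (-3 + 11*(-43)) - (-53 - 1*(-216)) = (-3 - 473) - (-53 + 216) = -476 - 1*163 = -476 - 163 = -639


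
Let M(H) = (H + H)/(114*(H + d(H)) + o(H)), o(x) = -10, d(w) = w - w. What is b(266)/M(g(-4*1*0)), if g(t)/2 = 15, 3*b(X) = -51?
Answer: -5797/6 ≈ -966.17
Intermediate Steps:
d(w) = 0
b(X) = -17 (b(X) = (⅓)*(-51) = -17)
g(t) = 30 (g(t) = 2*15 = 30)
M(H) = 2*H/(-10 + 114*H) (M(H) = (H + H)/(114*(H + 0) - 10) = (2*H)/(114*H - 10) = (2*H)/(-10 + 114*H) = 2*H/(-10 + 114*H))
b(266)/M(g(-4*1*0)) = -17/(30/(-5 + 57*30)) = -17/(30/(-5 + 1710)) = -17/(30/1705) = -17/(30*(1/1705)) = -17/6/341 = -17*341/6 = -5797/6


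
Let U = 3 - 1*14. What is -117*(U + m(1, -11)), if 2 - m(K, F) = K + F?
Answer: -117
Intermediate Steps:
U = -11 (U = 3 - 14 = -11)
m(K, F) = 2 - F - K (m(K, F) = 2 - (K + F) = 2 - (F + K) = 2 + (-F - K) = 2 - F - K)
-117*(U + m(1, -11)) = -117*(-11 + (2 - 1*(-11) - 1*1)) = -117*(-11 + (2 + 11 - 1)) = -117*(-11 + 12) = -117*1 = -117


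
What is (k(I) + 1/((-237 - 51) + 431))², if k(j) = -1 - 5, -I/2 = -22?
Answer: 734449/20449 ≈ 35.916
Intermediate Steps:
I = 44 (I = -2*(-22) = 44)
k(j) = -6
(k(I) + 1/((-237 - 51) + 431))² = (-6 + 1/((-237 - 51) + 431))² = (-6 + 1/(-288 + 431))² = (-6 + 1/143)² = (-857/143)² = 734449/20449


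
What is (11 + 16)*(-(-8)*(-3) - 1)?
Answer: -675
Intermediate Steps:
(11 + 16)*(-(-8)*(-3) - 1) = 27*(-2*12 - 1) = 27*(-24 - 1) = 27*(-25) = -675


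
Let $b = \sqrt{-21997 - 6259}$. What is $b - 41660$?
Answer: $-41660 + 4 i \sqrt{1766} \approx -41660.0 + 168.1 i$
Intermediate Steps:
$b = 4 i \sqrt{1766}$ ($b = \sqrt{-28256} = 4 i \sqrt{1766} \approx 168.1 i$)
$b - 41660 = 4 i \sqrt{1766} - 41660 = -41660 + 4 i \sqrt{1766}$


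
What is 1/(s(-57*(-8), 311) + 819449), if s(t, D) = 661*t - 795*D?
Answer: 1/873620 ≈ 1.1447e-6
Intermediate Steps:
s(t, D) = -795*D + 661*t
1/(s(-57*(-8), 311) + 819449) = 1/((-795*311 + 661*(-57*(-8))) + 819449) = 1/((-247245 + 661*456) + 819449) = 1/((-247245 + 301416) + 819449) = 1/(54171 + 819449) = 1/873620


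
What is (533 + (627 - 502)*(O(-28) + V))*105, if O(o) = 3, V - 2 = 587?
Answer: 7825965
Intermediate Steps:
V = 589 (V = 2 + 587 = 589)
(533 + (627 - 502)*(O(-28) + V))*105 = (533 + (627 - 502)*(3 + 589))*105 = (533 + 125*592)*105 = (533 + 74000)*105 = 74533*105 = 7825965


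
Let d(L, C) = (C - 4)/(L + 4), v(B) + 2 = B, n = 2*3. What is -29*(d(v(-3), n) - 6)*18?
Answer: 4176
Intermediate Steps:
n = 6
v(B) = -2 + B
d(L, C) = (-4 + C)/(4 + L)
-29*(d(v(-3), n) - 6)*18 = -29*((-4 + 6)/(4 + (-2 - 3)) - 6)*18 = -29*(2/(4 - 5) - 6)*18 = -29*(2/(-1) - 6)*18 = -29*(-1*2 - 6)*18 = -29*(-2 - 6)*18 = -(-232)*18 = -29*(-144) = 4176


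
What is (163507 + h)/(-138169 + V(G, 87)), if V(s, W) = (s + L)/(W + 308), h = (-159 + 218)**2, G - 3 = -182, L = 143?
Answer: -65960260/54576791 ≈ -1.2086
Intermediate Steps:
G = -179 (G = 3 - 182 = -179)
h = 3481 (h = 59**2 = 3481)
V(s, W) = (143 + s)/(308 + W) (V(s, W) = (s + 143)/(W + 308) = (143 + s)/(308 + W))
(163507 + h)/(-138169 + V(G, 87)) = (163507 + 3481)/(-138169 + (143 - 179)/(308 + 87)) = 166988/(-138169 - 36/395) = 166988/(-54576791/395) = 166988*(-395/54576791) = -65960260/54576791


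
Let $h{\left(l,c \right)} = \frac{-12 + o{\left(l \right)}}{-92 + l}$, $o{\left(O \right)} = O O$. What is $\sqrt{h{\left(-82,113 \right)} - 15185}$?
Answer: $\frac{i \sqrt{115227237}}{87} \approx 123.38 i$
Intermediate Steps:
$o{\left(O \right)} = O^{2}$
$h{\left(l,c \right)} = \frac{-12 + l^{2}}{-92 + l}$
$\sqrt{h{\left(-82,113 \right)} - 15185} = \sqrt{\frac{-12 + \left(-82\right)^{2}}{-92 - 82} - 15185} = \sqrt{\frac{-12 + 6724}{-174} - 15185} = \sqrt{\left(- \frac{1}{174}\right) 6712 - 15185} = \sqrt{- \frac{3356}{87} - 15185} = \sqrt{- \frac{1324451}{87}} = \frac{i \sqrt{115227237}}{87}$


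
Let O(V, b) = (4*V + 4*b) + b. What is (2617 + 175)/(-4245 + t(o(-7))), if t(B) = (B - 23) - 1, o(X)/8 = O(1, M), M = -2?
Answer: -2792/4317 ≈ -0.64675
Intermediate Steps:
O(V, b) = 4*V + 5*b
o(X) = -48 (o(X) = 8*(4*1 + 5*(-2)) = 8*(4 - 10) = 8*(-6) = -48)
t(B) = -24 + B (t(B) = (-23 + B) - 1 = -24 + B)
(2617 + 175)/(-4245 + t(o(-7))) = (2617 + 175)/(-4245 + (-24 - 48)) = 2792/(-4245 - 72) = 2792/(-4317) = 2792*(-1/4317) = -2792/4317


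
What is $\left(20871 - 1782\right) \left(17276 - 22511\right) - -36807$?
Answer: $-99894108$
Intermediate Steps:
$\left(20871 - 1782\right) \left(17276 - 22511\right) - -36807 = 19089 \left(-5235\right) + 36807 = -99930915 + 36807 = -99894108$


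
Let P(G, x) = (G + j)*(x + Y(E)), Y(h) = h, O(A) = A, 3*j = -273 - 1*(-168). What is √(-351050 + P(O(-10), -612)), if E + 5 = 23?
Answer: 4*I*√20270 ≈ 569.49*I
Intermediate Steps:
j = -35 (j = (-273 - 1*(-168))/3 = (-273 + 168)/3 = (⅓)*(-105) = -35)
E = 18 (E = -5 + 23 = 18)
P(G, x) = (-35 + G)*(18 + x) (P(G, x) = (G - 35)*(x + 18) = (-35 + G)*(18 + x))
√(-351050 + P(O(-10), -612)) = √(-351050 + (-630 - 35*(-612) + 18*(-10) - 10*(-612))) = √(-351050 + (-630 + 21420 - 180 + 6120)) = √(-351050 + 26730) = √(-324320) = 4*I*√20270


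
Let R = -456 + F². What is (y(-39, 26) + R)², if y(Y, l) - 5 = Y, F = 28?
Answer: 86436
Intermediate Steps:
y(Y, l) = 5 + Y
R = 328 (R = -456 + 28² = -456 + 784 = 328)
(y(-39, 26) + R)² = ((5 - 39) + 328)² = (-34 + 328)² = 294² = 86436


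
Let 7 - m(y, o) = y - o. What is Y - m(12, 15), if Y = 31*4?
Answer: 114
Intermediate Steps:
m(y, o) = 7 + o - y (m(y, o) = 7 - (y - o) = 7 + (o - y) = 7 + o - y)
Y = 124
Y - m(12, 15) = 124 - (7 + 15 - 1*12) = 124 - (7 + 15 - 12) = 124 - 1*10 = 124 - 10 = 114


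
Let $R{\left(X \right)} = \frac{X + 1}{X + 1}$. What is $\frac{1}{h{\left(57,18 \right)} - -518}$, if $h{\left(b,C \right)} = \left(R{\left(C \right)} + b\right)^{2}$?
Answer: $\frac{1}{3882} \approx 0.0002576$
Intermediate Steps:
$R{\left(X \right)} = 1$ ($R{\left(X \right)} = \frac{1 + X}{1 + X} = 1$)
$h{\left(b,C \right)} = \left(1 + b\right)^{2}$
$\frac{1}{h{\left(57,18 \right)} - -518} = \frac{1}{\left(1 + 57\right)^{2} - -518} = \frac{1}{58^{2} + \left(-2187 + 2705\right)} = \frac{1}{3364 + 518} = \frac{1}{3882}$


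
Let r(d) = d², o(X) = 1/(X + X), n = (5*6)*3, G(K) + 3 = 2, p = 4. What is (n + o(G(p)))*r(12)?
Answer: 12888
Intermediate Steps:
G(K) = -1 (G(K) = -3 + 2 = -1)
n = 90 (n = 30*3 = 90)
o(X) = 1/(2*X)
(n + o(G(p)))*r(12) = (90 + (½)/(-1))*12² = (90 + (½)*(-1))*144 = (90 - ½)*144 = (179/2)*144 = 12888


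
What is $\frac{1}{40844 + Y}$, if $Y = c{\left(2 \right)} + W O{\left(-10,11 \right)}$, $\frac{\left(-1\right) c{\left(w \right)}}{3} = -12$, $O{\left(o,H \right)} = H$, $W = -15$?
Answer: $\frac{1}{40715} \approx 2.4561 \cdot 10^{-5}$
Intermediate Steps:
$c{\left(w \right)} = 36$ ($c{\left(w \right)} = \left(-3\right) \left(-12\right) = 36$)
$Y = -129$ ($Y = 36 - 165 = -129$)
$\frac{1}{40844 + Y} = \frac{1}{40844 - 129} = \frac{1}{40715}$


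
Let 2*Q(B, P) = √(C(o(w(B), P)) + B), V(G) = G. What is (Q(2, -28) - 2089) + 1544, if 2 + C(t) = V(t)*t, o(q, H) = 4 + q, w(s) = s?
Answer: -542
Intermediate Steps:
C(t) = -2 + t² (C(t) = -2 + t*t = -2 + t²)
Q(B, P) = √(-2 + B + (4 + B)²)/2 (Q(B, P) = √((-2 + (4 + B)²) + B)/2 = √(-2 + B + (4 + B)²)/2)
(Q(2, -28) - 2089) + 1544 = (√(-2 + 2 + (4 + 2)²)/2 - 2089) + 1544 = (√(-2 + 2 + 6²)/2 - 2089) + 1544 = (√(-2 + 2 + 36)/2 - 2089) + 1544 = (√36/2 - 2089) + 1544 = ((½)*6 - 2089) + 1544 = (3 - 2089) + 1544 = -2086 + 1544 = -542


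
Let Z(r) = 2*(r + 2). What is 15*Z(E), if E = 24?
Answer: 780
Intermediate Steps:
Z(r) = 4 + 2*r (Z(r) = 2*(2 + r) = 4 + 2*r)
15*Z(E) = 15*(4 + 2*24) = 15*(4 + 48) = 15*52 = 780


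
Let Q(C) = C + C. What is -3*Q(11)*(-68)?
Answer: 4488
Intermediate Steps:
Q(C) = 2*C
-3*Q(11)*(-68) = -6*11*(-68) = -3*22*(-68) = -66*(-68) = 4488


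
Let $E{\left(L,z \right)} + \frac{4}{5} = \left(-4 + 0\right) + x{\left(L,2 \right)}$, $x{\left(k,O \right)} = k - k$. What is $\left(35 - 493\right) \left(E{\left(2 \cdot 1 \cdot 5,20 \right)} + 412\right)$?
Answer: $- \frac{932488}{5} \approx -1.865 \cdot 10^{5}$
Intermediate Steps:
$x{\left(k,O \right)} = 0$
$E{\left(L,z \right)} = - \frac{24}{5}$ ($E{\left(L,z \right)} = - \frac{4}{5} + \left(\left(-4 + 0\right) + 0\right) = - \frac{4}{5} + \left(-4 + 0\right) = - \frac{4}{5} - 4 = - \frac{24}{5}$)
$\left(35 - 493\right) \left(E{\left(2 \cdot 1 \cdot 5,20 \right)} + 412\right) = \left(35 - 493\right) \left(- \frac{24}{5} + 412\right) = \left(-458\right) \frac{2036}{5} = - \frac{932488}{5}$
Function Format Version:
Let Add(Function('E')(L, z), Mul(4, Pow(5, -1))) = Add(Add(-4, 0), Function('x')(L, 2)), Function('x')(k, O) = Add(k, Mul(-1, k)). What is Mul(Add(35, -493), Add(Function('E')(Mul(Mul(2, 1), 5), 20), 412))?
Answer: Rational(-932488, 5) ≈ -1.8650e+5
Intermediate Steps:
Function('x')(k, O) = 0
Function('E')(L, z) = Rational(-24, 5) (Function('E')(L, z) = Add(Rational(-4, 5), Add(Add(-4, 0), 0)) = Add(Rational(-4, 5), Add(-4, 0)) = Add(Rational(-4, 5), -4) = Rational(-24, 5))
Mul(Add(35, -493), Add(Function('E')(Mul(Mul(2, 1), 5), 20), 412)) = Mul(Add(35, -493), Add(Rational(-24, 5), 412)) = Mul(-458, Rational(2036, 5)) = Rational(-932488, 5)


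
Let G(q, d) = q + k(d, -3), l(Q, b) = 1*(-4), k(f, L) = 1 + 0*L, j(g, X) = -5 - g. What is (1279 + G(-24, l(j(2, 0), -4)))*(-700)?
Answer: -879200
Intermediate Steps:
k(f, L) = 1 (k(f, L) = 1 + 0 = 1)
l(Q, b) = -4
G(q, d) = 1 + q (G(q, d) = q + 1 = 1 + q)
(1279 + G(-24, l(j(2, 0), -4)))*(-700) = (1279 + (1 - 24))*(-700) = (1279 - 23)*(-700) = 1256*(-700) = -879200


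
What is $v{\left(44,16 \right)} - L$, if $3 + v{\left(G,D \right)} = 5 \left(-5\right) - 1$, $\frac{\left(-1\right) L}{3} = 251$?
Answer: $724$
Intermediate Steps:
$L = -753$ ($L = \left(-3\right) 251 = -753$)
$v{\left(G,D \right)} = -29$ ($v{\left(G,D \right)} = -3 + \left(5 \left(-5\right) - 1\right) = -3 - 26 = -29$)
$v{\left(44,16 \right)} - L = -29 - -753 = -29 + 753 = 724$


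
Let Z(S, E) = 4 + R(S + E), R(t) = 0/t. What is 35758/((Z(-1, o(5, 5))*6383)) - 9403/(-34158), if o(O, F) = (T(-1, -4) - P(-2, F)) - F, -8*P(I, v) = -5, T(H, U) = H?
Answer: 182687395/109015257 ≈ 1.6758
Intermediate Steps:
P(I, v) = 5/8 (P(I, v) = -⅛*(-5) = 5/8)
R(t) = 0
o(O, F) = -13/8 - F (o(O, F) = (-1 - 1*5/8) - F = (-1 - 5/8) - F = -13/8 - F)
Z(S, E) = 4 (Z(S, E) = 4 + 0 = 4)
35758/((Z(-1, o(5, 5))*6383)) - 9403/(-34158) = 35758/((4*6383)) - 9403/(-34158) = 35758/25532 - 9403*(-1/34158) = 35758*(1/25532) + 9403/34158 = 17879/12766 + 9403/34158 = 182687395/109015257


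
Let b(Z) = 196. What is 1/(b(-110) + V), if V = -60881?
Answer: -1/60685 ≈ -1.6479e-5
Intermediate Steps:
1/(b(-110) + V) = 1/(196 - 60881) = 1/(-60685) = -1/60685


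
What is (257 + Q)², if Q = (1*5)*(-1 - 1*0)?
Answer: 63504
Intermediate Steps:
Q = -5 (Q = 5*(-1 + 0) = 5*(-1) = -5)
(257 + Q)² = (257 - 5)² = 252² = 63504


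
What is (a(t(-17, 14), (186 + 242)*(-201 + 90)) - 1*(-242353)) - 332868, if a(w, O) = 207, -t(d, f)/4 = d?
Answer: -90308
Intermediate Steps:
t(d, f) = -4*d
(a(t(-17, 14), (186 + 242)*(-201 + 90)) - 1*(-242353)) - 332868 = (207 - 1*(-242353)) - 332868 = (207 + 242353) - 332868 = 242560 - 332868 = -90308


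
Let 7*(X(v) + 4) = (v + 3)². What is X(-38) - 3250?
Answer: -3079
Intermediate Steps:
X(v) = -4 + (3 + v)²/7 (X(v) = -4 + (v + 3)²/7 = -4 + (3 + v)²/7)
X(-38) - 3250 = (-4 + (3 - 38)²/7) - 3250 = (-4 + (⅐)*(-35)²) - 3250 = (-4 + (⅐)*1225) - 3250 = (-4 + 175) - 3250 = 171 - 3250 = -3079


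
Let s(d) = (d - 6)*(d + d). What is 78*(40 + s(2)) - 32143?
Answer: -30271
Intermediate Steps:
s(d) = 2*d*(-6 + d) (s(d) = (-6 + d)*(2*d) = 2*d*(-6 + d))
78*(40 + s(2)) - 32143 = 78*(40 + 2*2*(-6 + 2)) - 32143 = 78*(40 + 2*2*(-4)) - 32143 = 78*(40 - 16) - 32143 = 78*24 - 32143 = 1872 - 32143 = -30271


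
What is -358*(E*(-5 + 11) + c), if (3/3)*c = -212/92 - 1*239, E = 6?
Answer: 1690476/23 ≈ 73499.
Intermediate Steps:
c = -5550/23 (c = -212/92 - 1*239 = -212*1/92 - 239 = -53/23 - 239 = -5550/23 ≈ -241.30)
-358*(E*(-5 + 11) + c) = -358*(6*(-5 + 11) - 5550/23) = -358*(6*6 - 5550/23) = -358*(36 - 5550/23) = -358*(-4722/23) = 1690476/23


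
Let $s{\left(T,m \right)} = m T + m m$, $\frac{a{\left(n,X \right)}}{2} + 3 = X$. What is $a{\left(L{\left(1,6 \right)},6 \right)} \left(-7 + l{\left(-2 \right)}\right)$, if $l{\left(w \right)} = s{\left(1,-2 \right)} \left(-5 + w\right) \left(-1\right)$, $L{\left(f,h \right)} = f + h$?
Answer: $42$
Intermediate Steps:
$a{\left(n,X \right)} = -6 + 2 X$
$s{\left(T,m \right)} = m^{2} + T m$ ($s{\left(T,m \right)} = T m + m^{2} = m^{2} + T m$)
$l{\left(w \right)} = 10 - 2 w$ ($l{\left(w \right)} = - 2 \left(1 - 2\right) \left(-5 + w\right) \left(-1\right) = \left(-2\right) \left(-1\right) \left(5 - w\right) = 2 \left(5 - w\right) = 10 - 2 w$)
$a{\left(L{\left(1,6 \right)},6 \right)} \left(-7 + l{\left(-2 \right)}\right) = \left(-6 + 2 \cdot 6\right) \left(-7 + \left(10 - -4\right)\right) = \left(-6 + 12\right) \left(-7 + \left(10 + 4\right)\right) = 6 \left(-7 + 14\right) = 6 \cdot 7 = 42$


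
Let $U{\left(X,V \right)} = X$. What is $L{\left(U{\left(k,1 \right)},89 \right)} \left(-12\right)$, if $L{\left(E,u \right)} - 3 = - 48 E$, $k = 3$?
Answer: $1692$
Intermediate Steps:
$L{\left(E,u \right)} = 3 - 48 E$
$L{\left(U{\left(k,1 \right)},89 \right)} \left(-12\right) = \left(3 - 144\right) \left(-12\right) = \left(-141\right) \left(-12\right) = 1692$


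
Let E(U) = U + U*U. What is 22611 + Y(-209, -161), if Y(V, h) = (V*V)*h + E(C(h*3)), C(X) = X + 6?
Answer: -6782978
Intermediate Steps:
C(X) = 6 + X
E(U) = U + U²
Y(V, h) = h*V² + (6 + 3*h)*(7 + 3*h) (Y(V, h) = (V*V)*h + (6 + h*3)*(1 + (6 + h*3)) = V²*h + (6 + 3*h)*(1 + (6 + 3*h)) = h*V² + (6 + 3*h)*(7 + 3*h))
22611 + Y(-209, -161) = 22611 + (-161*(-209)² + 3*(2 - 161)*(7 + 3*(-161))) = 22611 + (-161*43681 + 3*(-159)*(7 - 483)) = 22611 + (-7032641 + 3*(-159)*(-476)) = 22611 + (-7032641 + 227052) = 22611 - 6805589 = -6782978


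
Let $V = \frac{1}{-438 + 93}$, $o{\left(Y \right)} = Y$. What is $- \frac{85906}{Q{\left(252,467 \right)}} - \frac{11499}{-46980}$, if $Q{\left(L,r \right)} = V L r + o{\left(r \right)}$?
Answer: $- \frac{154652625059}{226709820} \approx -682.16$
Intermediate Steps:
$V = - \frac{1}{345}$ ($V = \frac{1}{-345} = - \frac{1}{345} \approx -0.0028986$)
$Q{\left(L,r \right)} = r - \frac{L r}{345}$ ($Q{\left(L,r \right)} = - \frac{L}{345} r + r = - \frac{L r}{345} + r = r - \frac{L r}{345}$)
$- \frac{85906}{Q{\left(252,467 \right)}} - \frac{11499}{-46980} = - \frac{85906}{\frac{1}{345} \cdot 467 \left(345 - 252\right)} - \frac{11499}{-46980} = - \frac{85906}{\frac{1}{345} \cdot 467 \left(345 - 252\right)} - - \frac{3833}{15660} = - \frac{85906}{\frac{1}{345} \cdot 467 \cdot 93} + \frac{3833}{15660} = - \frac{85906}{\frac{14477}{115}} + \frac{3833}{15660} = \left(-85906\right) \frac{115}{14477} + \frac{3833}{15660} = - \frac{9879190}{14477} + \frac{3833}{15660} = - \frac{154652625059}{226709820}$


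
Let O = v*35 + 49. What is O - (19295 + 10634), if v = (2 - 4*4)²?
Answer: -23020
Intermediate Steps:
v = 196 (v = (2 - 16)² = (-14)² = 196)
O = 6909 (O = 196*35 + 49 = 6860 + 49 = 6909)
O - (19295 + 10634) = 6909 - (19295 + 10634) = 6909 - 1*29929 = 6909 - 29929 = -23020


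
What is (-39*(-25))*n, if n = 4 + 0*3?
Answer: 3900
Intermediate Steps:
n = 4 (n = 4 + 0 = 4)
(-39*(-25))*n = -39*(-25)*4 = 975*4 = 3900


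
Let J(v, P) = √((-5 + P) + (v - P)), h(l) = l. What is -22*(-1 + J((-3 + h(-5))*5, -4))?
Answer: 22 - 66*I*√5 ≈ 22.0 - 147.58*I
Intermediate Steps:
J(v, P) = √(-5 + v)
-22*(-1 + J((-3 + h(-5))*5, -4)) = -22*(-1 + √(-5 + (-3 - 5)*5)) = -22*(-1 + √(-5 - 8*5)) = -22*(-1 + √(-5 - 40)) = -22*(-1 + √(-45)) = -22*(-1 + 3*I*√5) = 22 - 66*I*√5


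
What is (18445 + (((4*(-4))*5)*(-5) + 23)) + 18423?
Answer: 37291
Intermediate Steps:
(18445 + (((4*(-4))*5)*(-5) + 23)) + 18423 = (18445 + (-16*5*(-5) + 23)) + 18423 = (18445 + (-80*(-5) + 23)) + 18423 = (18445 + (400 + 23)) + 18423 = (18445 + 423) + 18423 = 18868 + 18423 = 37291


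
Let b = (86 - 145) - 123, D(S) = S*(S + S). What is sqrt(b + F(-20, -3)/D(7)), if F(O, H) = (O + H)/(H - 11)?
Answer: I*sqrt(1747767)/98 ≈ 13.49*I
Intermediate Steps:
D(S) = 2*S**2 (D(S) = S*(2*S) = 2*S**2)
F(O, H) = (H + O)/(-11 + H)
b = -182 (b = -59 - 123 = -182)
sqrt(b + F(-20, -3)/D(7)) = sqrt(-182 + ((-3 - 20)/(-11 - 3))/((2*7**2))) = sqrt(-182 + (-23/(-14))/((2*49))) = sqrt(-182 - 1/14*(-23)/98) = sqrt(-182 + (23/14)*(1/98)) = sqrt(-182 + 23/1372) = sqrt(-249681/1372) = I*sqrt(1747767)/98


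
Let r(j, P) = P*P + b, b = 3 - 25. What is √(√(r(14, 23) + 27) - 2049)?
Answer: √(-2049 + √534) ≈ 45.01*I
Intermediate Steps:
b = -22
r(j, P) = -22 + P² (r(j, P) = P*P - 22 = P² - 22 = -22 + P²)
√(√(r(14, 23) + 27) - 2049) = √(√((-22 + 23²) + 27) - 2049) = √(√((-22 + 529) + 27) - 2049) = √(√(507 + 27) - 2049) = √(√534 - 2049) = √(-2049 + √534)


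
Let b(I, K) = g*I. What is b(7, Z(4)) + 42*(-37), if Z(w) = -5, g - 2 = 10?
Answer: -1470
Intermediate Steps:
g = 12 (g = 2 + 10 = 12)
b(I, K) = 12*I
b(7, Z(4)) + 42*(-37) = 12*7 + 42*(-37) = 84 - 1554 = -1470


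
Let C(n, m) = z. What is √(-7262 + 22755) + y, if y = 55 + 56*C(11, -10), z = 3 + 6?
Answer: 559 + √15493 ≈ 683.47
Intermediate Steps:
z = 9
C(n, m) = 9
y = 559 (y = 55 + 56*9 = 55 + 504 = 559)
√(-7262 + 22755) + y = √(-7262 + 22755) + 559 = √15493 + 559 = 559 + √15493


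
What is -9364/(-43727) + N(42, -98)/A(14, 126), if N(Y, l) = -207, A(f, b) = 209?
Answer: -7094413/9138943 ≈ -0.77628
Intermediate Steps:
-9364/(-43727) + N(42, -98)/A(14, 126) = -9364/(-43727) - 207/209 = -9364*(-1/43727) - 207*1/209 = 9364/43727 - 207/209 = -7094413/9138943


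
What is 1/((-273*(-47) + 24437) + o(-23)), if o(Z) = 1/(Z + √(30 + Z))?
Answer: 19453873/725006081801 + √7/725006081801 ≈ 2.6833e-5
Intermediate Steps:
1/((-273*(-47) + 24437) + o(-23)) = 1/((-273*(-47) + 24437) + 1/(-23 + √(30 - 23))) = 1/((12831 + 24437) + 1/(-23 + √7)) = 1/(37268 + 1/(-23 + √7))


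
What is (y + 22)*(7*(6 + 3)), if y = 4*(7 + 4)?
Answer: 4158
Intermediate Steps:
y = 44 (y = 4*11 = 44)
(y + 22)*(7*(6 + 3)) = (44 + 22)*(7*(6 + 3)) = 66*(7*9) = 66*63 = 4158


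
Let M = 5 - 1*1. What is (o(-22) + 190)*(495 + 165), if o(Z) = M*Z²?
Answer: 1403160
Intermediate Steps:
M = 4 (M = 5 - 1 = 4)
o(Z) = 4*Z²
(o(-22) + 190)*(495 + 165) = (4*(-22)² + 190)*(495 + 165) = (4*484 + 190)*660 = (1936 + 190)*660 = 2126*660 = 1403160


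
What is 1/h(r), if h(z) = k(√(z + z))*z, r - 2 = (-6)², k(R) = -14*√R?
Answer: -√2*19^(¾)/20216 ≈ -0.00063663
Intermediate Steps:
k(R) = -14*√R
r = 38 (r = 2 + (-6)² = 2 + 36 = 38)
h(z) = -14*2^(¼)*z^(5/4) (h(z) = (-14*(z + z)^(¼))*z = (-14*2^(¼)*z^(¼))*z = -14*2^(¼)*z^(5/4))
1/h(r) = 1/(-14*2^(¼)*38^(5/4)) = 1/(-14*2^(¼)*38*38^(¼)) = 1/(-532*√2*19^(¼)) = -√2*19^(¾)/20216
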